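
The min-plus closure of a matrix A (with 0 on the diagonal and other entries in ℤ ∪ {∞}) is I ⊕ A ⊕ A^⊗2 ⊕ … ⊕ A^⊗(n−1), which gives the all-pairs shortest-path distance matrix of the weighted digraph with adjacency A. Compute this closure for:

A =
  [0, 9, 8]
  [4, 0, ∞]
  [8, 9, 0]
Closure =
  [0, 9, 8]
  [4, 0, 12]
  [8, 9, 0]

This is the Floyd-Warshall all-pairs shortest-path computation. For each intermediate vertex k = 0, 1, …, 2, update dist[i][j] ← min(dist[i][j], dist[i][k] + dist[k][j]). The final matrix gives, for each (i, j), the minimum total weight of any directed path from i to j (possibly empty when i = j).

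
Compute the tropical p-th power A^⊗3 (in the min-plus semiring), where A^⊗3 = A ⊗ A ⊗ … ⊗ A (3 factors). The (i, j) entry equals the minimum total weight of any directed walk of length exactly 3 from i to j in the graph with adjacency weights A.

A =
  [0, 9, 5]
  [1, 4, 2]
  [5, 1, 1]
A^⊗3 =
  [0, 6, 5]
  [1, 4, 4]
  [2, 3, 3]

Each entry (A^⊗3)_ij equals the minimum over all length-3 walks i = v_0 → v_1 → … → v_3 = j of Σ_t A[v_t][v_{t+1}]. For example, for (i, j) = (0, 2) we minimise over 9 possible intermediate vertex sequences; the minimum is 5, attained along the walk 0 → 0 → 0 → 2.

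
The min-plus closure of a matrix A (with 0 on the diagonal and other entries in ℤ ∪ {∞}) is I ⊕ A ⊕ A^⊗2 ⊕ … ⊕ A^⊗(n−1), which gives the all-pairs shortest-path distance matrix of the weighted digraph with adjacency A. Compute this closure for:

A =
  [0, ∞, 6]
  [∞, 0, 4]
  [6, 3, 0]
Closure =
  [0, 9, 6]
  [10, 0, 4]
  [6, 3, 0]

This is the Floyd-Warshall all-pairs shortest-path computation. For each intermediate vertex k = 0, 1, …, 2, update dist[i][j] ← min(dist[i][j], dist[i][k] + dist[k][j]). The final matrix gives, for each (i, j), the minimum total weight of any directed path from i to j (possibly empty when i = j).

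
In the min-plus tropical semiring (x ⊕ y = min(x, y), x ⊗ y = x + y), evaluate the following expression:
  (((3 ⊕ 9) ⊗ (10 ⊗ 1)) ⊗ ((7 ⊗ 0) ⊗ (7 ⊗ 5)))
(((3 ⊕ 9) ⊗ (10 ⊗ 1)) ⊗ ((7 ⊗ 0) ⊗ (7 ⊗ 5))) = 33

Expand innermost to outermost. Recall ⊕ takes the minimum of its arguments and ⊗ takes their sum. Working out the expression (((3 ⊕ 9) ⊗ (10 ⊗ 1)) ⊗ ((7 ⊗ 0) ⊗ (7 ⊗ 5))) gives 33.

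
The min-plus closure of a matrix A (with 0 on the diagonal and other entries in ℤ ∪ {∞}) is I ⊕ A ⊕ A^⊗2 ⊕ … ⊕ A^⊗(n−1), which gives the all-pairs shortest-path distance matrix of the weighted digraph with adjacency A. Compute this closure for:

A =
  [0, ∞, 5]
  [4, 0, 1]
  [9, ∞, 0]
Closure =
  [0, ∞, 5]
  [4, 0, 1]
  [9, ∞, 0]

This is the Floyd-Warshall all-pairs shortest-path computation. For each intermediate vertex k = 0, 1, …, 2, update dist[i][j] ← min(dist[i][j], dist[i][k] + dist[k][j]). The final matrix gives, for each (i, j), the minimum total weight of any directed path from i to j (possibly empty when i = j).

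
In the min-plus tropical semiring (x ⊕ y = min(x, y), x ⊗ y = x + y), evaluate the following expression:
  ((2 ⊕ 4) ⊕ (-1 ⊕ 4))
((2 ⊕ 4) ⊕ (-1 ⊕ 4)) = -1

Expand innermost to outermost. Recall ⊕ takes the minimum of its arguments and ⊗ takes their sum. Working out the expression ((2 ⊕ 4) ⊕ (-1 ⊕ 4)) gives -1.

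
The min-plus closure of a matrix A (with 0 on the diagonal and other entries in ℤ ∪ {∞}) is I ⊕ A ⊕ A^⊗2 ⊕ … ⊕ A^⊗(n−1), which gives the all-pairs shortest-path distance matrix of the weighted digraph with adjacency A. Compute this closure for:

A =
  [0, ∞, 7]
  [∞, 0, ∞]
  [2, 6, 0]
Closure =
  [0, 13, 7]
  [∞, 0, ∞]
  [2, 6, 0]

This is the Floyd-Warshall all-pairs shortest-path computation. For each intermediate vertex k = 0, 1, …, 2, update dist[i][j] ← min(dist[i][j], dist[i][k] + dist[k][j]). The final matrix gives, for each (i, j), the minimum total weight of any directed path from i to j (possibly empty when i = j).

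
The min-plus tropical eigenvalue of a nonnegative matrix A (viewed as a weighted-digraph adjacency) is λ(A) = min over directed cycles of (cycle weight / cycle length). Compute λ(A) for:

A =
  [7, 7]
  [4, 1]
λ(A) = 1

Enumerate directed cycles and compute their means (weight / length). Sample:
  cycle 0 → 0: weight = 7, length = 1, mean = 7/1 ≈ 7.000
  cycle 1 → 1: weight = 1, length = 1, mean = 1/1 ≈ 1.000
  cycle 0 → 1 → 0: weight = 11, length = 2, mean = 11/2 ≈ 5.500
  cycle 1 → 0 → 1: weight = 11, length = 2, mean = 11/2 ≈ 5.500
Minimum mean = 1.000, attained e.g. along the cycle 1 → 1 with weight 1 and length 1. So λ(A) = 1/1 = 1.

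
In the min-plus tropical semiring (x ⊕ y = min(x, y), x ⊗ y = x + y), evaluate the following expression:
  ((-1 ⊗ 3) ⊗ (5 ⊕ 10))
((-1 ⊗ 3) ⊗ (5 ⊕ 10)) = 7

Expand innermost to outermost. Recall ⊕ takes the minimum of its arguments and ⊗ takes their sum. Working out the expression ((-1 ⊗ 3) ⊗ (5 ⊕ 10)) gives 7.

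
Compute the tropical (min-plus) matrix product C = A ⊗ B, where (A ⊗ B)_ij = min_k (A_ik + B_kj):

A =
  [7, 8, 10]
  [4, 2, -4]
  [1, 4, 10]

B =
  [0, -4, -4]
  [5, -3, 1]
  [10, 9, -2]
A ⊗ B =
  [7, 3, 3]
  [4, -1, -6]
  [1, -3, -3]

Apply the min-plus product entry-by-entry:
  C[0][0] = min over k of (A[0][0] + B[0][0] = 7 + 0 = 7, A[0][1] + B[1][0] = 8 + 5 = 13, A[0][2] + B[2][0] = 10 + 10 = 20) = 7 (attained at k = 0)
  C[0][1] = min over k of (A[0][0] + B[0][1] = 7 + -4 = 3, A[0][1] + B[1][1] = 8 + -3 = 5, A[0][2] + B[2][1] = 10 + 9 = 19) = 3 (attained at k = 0)
  C[0][2] = min over k of (A[0][0] + B[0][2] = 7 + -4 = 3, A[0][1] + B[1][2] = 8 + 1 = 9, A[0][2] + B[2][2] = 10 + -2 = 8) = 3 (attained at k = 0)
  C[1][0] = min over k of (A[1][0] + B[0][0] = 4 + 0 = 4, A[1][1] + B[1][0] = 2 + 5 = 7, A[1][2] + B[2][0] = -4 + 10 = 6) = 4 (attained at k = 0)
  C[1][1] = min over k of (A[1][0] + B[0][1] = 4 + -4 = 0, A[1][1] + B[1][1] = 2 + -3 = -1, A[1][2] + B[2][1] = -4 + 9 = 5) = -1 (attained at k = 1)
  C[1][2] = min over k of (A[1][0] + B[0][2] = 4 + -4 = 0, A[1][1] + B[1][2] = 2 + 1 = 3, A[1][2] + B[2][2] = -4 + -2 = -6) = -6 (attained at k = 2)
  C[2][0] = min over k of (A[2][0] + B[0][0] = 1 + 0 = 1, A[2][1] + B[1][0] = 4 + 5 = 9, A[2][2] + B[2][0] = 10 + 10 = 20) = 1 (attained at k = 0)
  C[2][1] = min over k of (A[2][0] + B[0][1] = 1 + -4 = -3, A[2][1] + B[1][1] = 4 + -3 = 1, A[2][2] + B[2][1] = 10 + 9 = 19) = -3 (attained at k = 0)
  C[2][2] = min over k of (A[2][0] + B[0][2] = 1 + -4 = -3, A[2][1] + B[1][2] = 4 + 1 = 5, A[2][2] + B[2][2] = 10 + -2 = 8) = -3 (attained at k = 0)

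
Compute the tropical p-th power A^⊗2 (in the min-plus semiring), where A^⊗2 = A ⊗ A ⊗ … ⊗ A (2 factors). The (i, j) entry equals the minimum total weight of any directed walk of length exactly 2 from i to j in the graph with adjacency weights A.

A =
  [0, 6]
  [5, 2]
A^⊗2 =
  [0, 6]
  [5, 4]

Each entry (A^⊗2)_ij equals the minimum over all length-2 walks i = v_0 → v_1 → … → v_2 = j of Σ_t A[v_t][v_{t+1}]. For example, for (i, j) = (0, 1) we minimise over 2 possible intermediate vertex sequences; the minimum is 6, attained along the walk 0 → 0 → 1.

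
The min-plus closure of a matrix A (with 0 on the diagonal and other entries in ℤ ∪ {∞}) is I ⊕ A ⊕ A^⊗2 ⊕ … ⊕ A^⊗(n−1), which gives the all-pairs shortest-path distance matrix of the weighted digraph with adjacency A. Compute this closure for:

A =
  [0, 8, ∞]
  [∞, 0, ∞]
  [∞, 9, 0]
Closure =
  [0, 8, ∞]
  [∞, 0, ∞]
  [∞, 9, 0]

This is the Floyd-Warshall all-pairs shortest-path computation. For each intermediate vertex k = 0, 1, …, 2, update dist[i][j] ← min(dist[i][j], dist[i][k] + dist[k][j]). The final matrix gives, for each (i, j), the minimum total weight of any directed path from i to j (possibly empty when i = j).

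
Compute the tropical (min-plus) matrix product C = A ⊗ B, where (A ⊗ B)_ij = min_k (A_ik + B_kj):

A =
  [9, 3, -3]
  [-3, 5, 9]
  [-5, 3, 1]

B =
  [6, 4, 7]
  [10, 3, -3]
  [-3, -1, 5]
A ⊗ B =
  [-6, -4, 0]
  [3, 1, 2]
  [-2, -1, 0]

Apply the min-plus product entry-by-entry:
  C[0][0] = min over k of (A[0][0] + B[0][0] = 9 + 6 = 15, A[0][1] + B[1][0] = 3 + 10 = 13, A[0][2] + B[2][0] = -3 + -3 = -6) = -6 (attained at k = 2)
  C[0][1] = min over k of (A[0][0] + B[0][1] = 9 + 4 = 13, A[0][1] + B[1][1] = 3 + 3 = 6, A[0][2] + B[2][1] = -3 + -1 = -4) = -4 (attained at k = 2)
  C[0][2] = min over k of (A[0][0] + B[0][2] = 9 + 7 = 16, A[0][1] + B[1][2] = 3 + -3 = 0, A[0][2] + B[2][2] = -3 + 5 = 2) = 0 (attained at k = 1)
  C[1][0] = min over k of (A[1][0] + B[0][0] = -3 + 6 = 3, A[1][1] + B[1][0] = 5 + 10 = 15, A[1][2] + B[2][0] = 9 + -3 = 6) = 3 (attained at k = 0)
  C[1][1] = min over k of (A[1][0] + B[0][1] = -3 + 4 = 1, A[1][1] + B[1][1] = 5 + 3 = 8, A[1][2] + B[2][1] = 9 + -1 = 8) = 1 (attained at k = 0)
  C[1][2] = min over k of (A[1][0] + B[0][2] = -3 + 7 = 4, A[1][1] + B[1][2] = 5 + -3 = 2, A[1][2] + B[2][2] = 9 + 5 = 14) = 2 (attained at k = 1)
  C[2][0] = min over k of (A[2][0] + B[0][0] = -5 + 6 = 1, A[2][1] + B[1][0] = 3 + 10 = 13, A[2][2] + B[2][0] = 1 + -3 = -2) = -2 (attained at k = 2)
  C[2][1] = min over k of (A[2][0] + B[0][1] = -5 + 4 = -1, A[2][1] + B[1][1] = 3 + 3 = 6, A[2][2] + B[2][1] = 1 + -1 = 0) = -1 (attained at k = 0)
  C[2][2] = min over k of (A[2][0] + B[0][2] = -5 + 7 = 2, A[2][1] + B[1][2] = 3 + -3 = 0, A[2][2] + B[2][2] = 1 + 5 = 6) = 0 (attained at k = 1)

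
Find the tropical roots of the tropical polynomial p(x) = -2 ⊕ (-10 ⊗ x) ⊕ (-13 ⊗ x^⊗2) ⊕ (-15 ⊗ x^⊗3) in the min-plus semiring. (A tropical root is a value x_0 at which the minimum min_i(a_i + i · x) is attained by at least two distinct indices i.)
Roots: {2, 3, 8}

Each tropical root is a break point of the lower envelope of the lines y = a_i + i · x (there are 4 lines, with slopes 0, 1, ..., 3). Only the lines that attain the minimum somewhere contribute to roots; other lines are dominated. Here the surviving (envelope) indices are i = 3, i = 2, i = 1, i = 0.
Intersections between consecutive envelope lines give the roots: for adjacent envelope indices i < j the intersection is x = (a_i − a_j) / (j − i). Reading off the sorted break points: {2, 3, 8}.
Verification: at each break x_0, at least two indices attain the minimum of min_i(a_i + i · x_0).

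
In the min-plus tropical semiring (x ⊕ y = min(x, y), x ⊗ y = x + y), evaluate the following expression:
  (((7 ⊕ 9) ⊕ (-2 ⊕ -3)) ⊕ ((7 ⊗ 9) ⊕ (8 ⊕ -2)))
(((7 ⊕ 9) ⊕ (-2 ⊕ -3)) ⊕ ((7 ⊗ 9) ⊕ (8 ⊕ -2))) = -3

Expand innermost to outermost. Recall ⊕ takes the minimum of its arguments and ⊗ takes their sum. Working out the expression (((7 ⊕ 9) ⊕ (-2 ⊕ -3)) ⊕ ((7 ⊗ 9) ⊕ (8 ⊕ -2))) gives -3.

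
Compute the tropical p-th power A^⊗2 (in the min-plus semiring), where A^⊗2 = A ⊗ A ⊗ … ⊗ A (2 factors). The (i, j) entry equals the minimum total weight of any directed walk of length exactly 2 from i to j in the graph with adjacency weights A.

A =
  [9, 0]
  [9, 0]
A^⊗2 =
  [9, 0]
  [9, 0]

Each entry (A^⊗2)_ij equals the minimum over all length-2 walks i = v_0 → v_1 → … → v_2 = j of Σ_t A[v_t][v_{t+1}]. For example, for (i, j) = (0, 1) we minimise over 2 possible intermediate vertex sequences; the minimum is 0, attained along the walk 0 → 1 → 1.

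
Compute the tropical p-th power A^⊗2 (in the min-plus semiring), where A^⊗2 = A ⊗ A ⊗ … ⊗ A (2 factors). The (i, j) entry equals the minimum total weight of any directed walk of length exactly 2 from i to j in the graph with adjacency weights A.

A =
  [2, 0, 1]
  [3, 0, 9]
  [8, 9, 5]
A^⊗2 =
  [3, 0, 3]
  [3, 0, 4]
  [10, 8, 9]

Each entry (A^⊗2)_ij equals the minimum over all length-2 walks i = v_0 → v_1 → … → v_2 = j of Σ_t A[v_t][v_{t+1}]. For example, for (i, j) = (0, 2) we minimise over 3 possible intermediate vertex sequences; the minimum is 3, attained along the walk 0 → 0 → 2.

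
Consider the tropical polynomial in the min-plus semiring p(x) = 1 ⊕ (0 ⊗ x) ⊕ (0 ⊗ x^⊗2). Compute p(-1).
p(-1) = -2

A tropical monomial a ⊗ x^⊗i evaluates to a + i · x. Evaluating each term at x = -1:
  Term 0 contributes 1 + 0 · -1 = 1
  Term 1 contributes 0 + 1 · -1 = -1
  Term 2 contributes 0 + 2 · -1 = -2
p(-1) = ⊕ of these = min[1, -1, -2] = -2.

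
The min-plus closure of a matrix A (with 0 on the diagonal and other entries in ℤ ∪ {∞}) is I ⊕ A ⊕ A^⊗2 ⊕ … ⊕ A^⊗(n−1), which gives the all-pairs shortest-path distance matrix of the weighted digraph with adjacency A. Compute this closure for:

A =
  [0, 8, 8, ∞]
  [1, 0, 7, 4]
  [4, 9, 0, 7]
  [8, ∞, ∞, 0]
Closure =
  [0, 8, 8, 12]
  [1, 0, 7, 4]
  [4, 9, 0, 7]
  [8, 16, 16, 0]

This is the Floyd-Warshall all-pairs shortest-path computation. For each intermediate vertex k = 0, 1, …, 3, update dist[i][j] ← min(dist[i][j], dist[i][k] + dist[k][j]). The final matrix gives, for each (i, j), the minimum total weight of any directed path from i to j (possibly empty when i = j).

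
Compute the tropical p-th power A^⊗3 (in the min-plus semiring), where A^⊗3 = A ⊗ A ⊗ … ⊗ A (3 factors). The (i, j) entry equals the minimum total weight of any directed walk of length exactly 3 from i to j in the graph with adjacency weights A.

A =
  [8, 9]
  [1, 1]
A^⊗3 =
  [11, 11]
  [3, 3]

Each entry (A^⊗3)_ij equals the minimum over all length-3 walks i = v_0 → v_1 → … → v_3 = j of Σ_t A[v_t][v_{t+1}]. For example, for (i, j) = (0, 1) we minimise over 4 possible intermediate vertex sequences; the minimum is 11, attained along the walk 0 → 1 → 1 → 1.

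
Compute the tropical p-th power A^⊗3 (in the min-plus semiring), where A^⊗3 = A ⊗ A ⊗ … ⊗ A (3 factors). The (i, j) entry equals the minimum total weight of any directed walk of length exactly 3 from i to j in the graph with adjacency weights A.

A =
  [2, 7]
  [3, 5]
A^⊗3 =
  [6, 11]
  [7, 12]

Each entry (A^⊗3)_ij equals the minimum over all length-3 walks i = v_0 → v_1 → … → v_3 = j of Σ_t A[v_t][v_{t+1}]. For example, for (i, j) = (0, 1) we minimise over 4 possible intermediate vertex sequences; the minimum is 11, attained along the walk 0 → 0 → 0 → 1.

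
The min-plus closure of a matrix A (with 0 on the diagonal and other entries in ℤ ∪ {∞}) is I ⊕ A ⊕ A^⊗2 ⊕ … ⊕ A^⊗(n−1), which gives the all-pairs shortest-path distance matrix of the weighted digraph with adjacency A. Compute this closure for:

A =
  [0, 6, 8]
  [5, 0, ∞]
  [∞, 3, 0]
Closure =
  [0, 6, 8]
  [5, 0, 13]
  [8, 3, 0]

This is the Floyd-Warshall all-pairs shortest-path computation. For each intermediate vertex k = 0, 1, …, 2, update dist[i][j] ← min(dist[i][j], dist[i][k] + dist[k][j]). The final matrix gives, for each (i, j), the minimum total weight of any directed path from i to j (possibly empty when i = j).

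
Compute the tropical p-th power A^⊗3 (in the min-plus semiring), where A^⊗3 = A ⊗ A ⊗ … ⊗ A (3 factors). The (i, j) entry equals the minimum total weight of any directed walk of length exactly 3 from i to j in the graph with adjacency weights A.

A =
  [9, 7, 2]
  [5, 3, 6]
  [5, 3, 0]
A^⊗3 =
  [7, 5, 2]
  [11, 9, 6]
  [5, 3, 0]

Each entry (A^⊗3)_ij equals the minimum over all length-3 walks i = v_0 → v_1 → … → v_3 = j of Σ_t A[v_t][v_{t+1}]. For example, for (i, j) = (0, 2) we minimise over 9 possible intermediate vertex sequences; the minimum is 2, attained along the walk 0 → 2 → 2 → 2.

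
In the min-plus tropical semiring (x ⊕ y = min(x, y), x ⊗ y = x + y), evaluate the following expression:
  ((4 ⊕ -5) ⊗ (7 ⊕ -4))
((4 ⊕ -5) ⊗ (7 ⊕ -4)) = -9

Expand innermost to outermost. Recall ⊕ takes the minimum of its arguments and ⊗ takes their sum. Working out the expression ((4 ⊕ -5) ⊗ (7 ⊕ -4)) gives -9.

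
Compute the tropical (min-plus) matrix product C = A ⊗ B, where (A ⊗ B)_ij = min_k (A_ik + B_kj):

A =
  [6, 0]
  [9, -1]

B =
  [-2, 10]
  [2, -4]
A ⊗ B =
  [2, -4]
  [1, -5]

Apply the min-plus product entry-by-entry:
  C[0][0] = min over k of (A[0][0] + B[0][0] = 6 + -2 = 4, A[0][1] + B[1][0] = 0 + 2 = 2) = 2 (attained at k = 1)
  C[0][1] = min over k of (A[0][0] + B[0][1] = 6 + 10 = 16, A[0][1] + B[1][1] = 0 + -4 = -4) = -4 (attained at k = 1)
  C[1][0] = min over k of (A[1][0] + B[0][0] = 9 + -2 = 7, A[1][1] + B[1][0] = -1 + 2 = 1) = 1 (attained at k = 1)
  C[1][1] = min over k of (A[1][0] + B[0][1] = 9 + 10 = 19, A[1][1] + B[1][1] = -1 + -4 = -5) = -5 (attained at k = 1)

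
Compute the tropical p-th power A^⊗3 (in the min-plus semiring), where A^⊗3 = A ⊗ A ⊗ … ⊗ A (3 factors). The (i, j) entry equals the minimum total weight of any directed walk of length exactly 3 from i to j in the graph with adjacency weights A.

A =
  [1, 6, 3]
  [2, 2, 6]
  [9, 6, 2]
A^⊗3 =
  [3, 8, 5]
  [4, 6, 6]
  [9, 10, 6]

Each entry (A^⊗3)_ij equals the minimum over all length-3 walks i = v_0 → v_1 → … → v_3 = j of Σ_t A[v_t][v_{t+1}]. For example, for (i, j) = (0, 2) we minimise over 9 possible intermediate vertex sequences; the minimum is 5, attained along the walk 0 → 0 → 0 → 2.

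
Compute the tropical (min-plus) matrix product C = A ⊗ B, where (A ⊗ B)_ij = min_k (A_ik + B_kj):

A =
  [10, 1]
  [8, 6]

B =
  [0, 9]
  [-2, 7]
A ⊗ B =
  [-1, 8]
  [4, 13]

Apply the min-plus product entry-by-entry:
  C[0][0] = min over k of (A[0][0] + B[0][0] = 10 + 0 = 10, A[0][1] + B[1][0] = 1 + -2 = -1) = -1 (attained at k = 1)
  C[0][1] = min over k of (A[0][0] + B[0][1] = 10 + 9 = 19, A[0][1] + B[1][1] = 1 + 7 = 8) = 8 (attained at k = 1)
  C[1][0] = min over k of (A[1][0] + B[0][0] = 8 + 0 = 8, A[1][1] + B[1][0] = 6 + -2 = 4) = 4 (attained at k = 1)
  C[1][1] = min over k of (A[1][0] + B[0][1] = 8 + 9 = 17, A[1][1] + B[1][1] = 6 + 7 = 13) = 13 (attained at k = 1)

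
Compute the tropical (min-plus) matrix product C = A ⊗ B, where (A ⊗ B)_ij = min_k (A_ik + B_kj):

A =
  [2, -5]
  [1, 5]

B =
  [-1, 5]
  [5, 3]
A ⊗ B =
  [0, -2]
  [0, 6]

Apply the min-plus product entry-by-entry:
  C[0][0] = min over k of (A[0][0] + B[0][0] = 2 + -1 = 1, A[0][1] + B[1][0] = -5 + 5 = 0) = 0 (attained at k = 1)
  C[0][1] = min over k of (A[0][0] + B[0][1] = 2 + 5 = 7, A[0][1] + B[1][1] = -5 + 3 = -2) = -2 (attained at k = 1)
  C[1][0] = min over k of (A[1][0] + B[0][0] = 1 + -1 = 0, A[1][1] + B[1][0] = 5 + 5 = 10) = 0 (attained at k = 0)
  C[1][1] = min over k of (A[1][0] + B[0][1] = 1 + 5 = 6, A[1][1] + B[1][1] = 5 + 3 = 8) = 6 (attained at k = 0)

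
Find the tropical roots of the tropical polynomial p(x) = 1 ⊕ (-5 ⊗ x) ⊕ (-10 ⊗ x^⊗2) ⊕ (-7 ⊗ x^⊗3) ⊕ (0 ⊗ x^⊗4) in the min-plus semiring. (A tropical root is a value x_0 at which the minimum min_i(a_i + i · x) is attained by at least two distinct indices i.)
Roots: {-7, -3, 5, 6}

Each tropical root is a break point of the lower envelope of the lines y = a_i + i · x (there are 5 lines, with slopes 0, 1, ..., 4). Only the lines that attain the minimum somewhere contribute to roots; other lines are dominated. Here the surviving (envelope) indices are i = 4, i = 3, i = 2, i = 1, i = 0.
Intersections between consecutive envelope lines give the roots: for adjacent envelope indices i < j the intersection is x = (a_i − a_j) / (j − i). Reading off the sorted break points: {-7, -3, 5, 6}.
Verification: at each break x_0, at least two indices attain the minimum of min_i(a_i + i · x_0).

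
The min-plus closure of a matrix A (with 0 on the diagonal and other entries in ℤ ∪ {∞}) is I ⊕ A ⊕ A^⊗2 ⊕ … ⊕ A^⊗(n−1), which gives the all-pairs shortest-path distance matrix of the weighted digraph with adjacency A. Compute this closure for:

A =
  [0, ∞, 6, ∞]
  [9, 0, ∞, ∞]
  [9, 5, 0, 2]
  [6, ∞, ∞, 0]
Closure =
  [0, 11, 6, 8]
  [9, 0, 15, 17]
  [8, 5, 0, 2]
  [6, 17, 12, 0]

This is the Floyd-Warshall all-pairs shortest-path computation. For each intermediate vertex k = 0, 1, …, 3, update dist[i][j] ← min(dist[i][j], dist[i][k] + dist[k][j]). The final matrix gives, for each (i, j), the minimum total weight of any directed path from i to j (possibly empty when i = j).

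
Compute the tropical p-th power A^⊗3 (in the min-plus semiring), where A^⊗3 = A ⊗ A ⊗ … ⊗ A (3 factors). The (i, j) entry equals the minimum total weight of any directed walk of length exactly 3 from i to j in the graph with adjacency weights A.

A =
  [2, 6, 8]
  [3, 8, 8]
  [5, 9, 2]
A^⊗3 =
  [6, 10, 12]
  [7, 11, 12]
  [9, 13, 6]

Each entry (A^⊗3)_ij equals the minimum over all length-3 walks i = v_0 → v_1 → … → v_3 = j of Σ_t A[v_t][v_{t+1}]. For example, for (i, j) = (0, 2) we minimise over 9 possible intermediate vertex sequences; the minimum is 12, attained along the walk 0 → 0 → 0 → 2.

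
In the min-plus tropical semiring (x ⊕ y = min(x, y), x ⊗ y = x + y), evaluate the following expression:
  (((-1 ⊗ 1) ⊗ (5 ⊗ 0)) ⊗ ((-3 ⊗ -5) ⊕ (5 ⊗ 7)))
(((-1 ⊗ 1) ⊗ (5 ⊗ 0)) ⊗ ((-3 ⊗ -5) ⊕ (5 ⊗ 7))) = -3

Expand innermost to outermost. Recall ⊕ takes the minimum of its arguments and ⊗ takes their sum. Working out the expression (((-1 ⊗ 1) ⊗ (5 ⊗ 0)) ⊗ ((-3 ⊗ -5) ⊕ (5 ⊗ 7))) gives -3.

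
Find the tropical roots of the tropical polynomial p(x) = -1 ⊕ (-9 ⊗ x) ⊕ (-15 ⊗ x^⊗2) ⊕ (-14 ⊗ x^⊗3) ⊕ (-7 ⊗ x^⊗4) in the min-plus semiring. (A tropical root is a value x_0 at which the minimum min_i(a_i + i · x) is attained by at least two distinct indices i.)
Roots: {-7, -1, 6, 8}

Each tropical root is a break point of the lower envelope of the lines y = a_i + i · x (there are 5 lines, with slopes 0, 1, ..., 4). Only the lines that attain the minimum somewhere contribute to roots; other lines are dominated. Here the surviving (envelope) indices are i = 4, i = 3, i = 2, i = 1, i = 0.
Intersections between consecutive envelope lines give the roots: for adjacent envelope indices i < j the intersection is x = (a_i − a_j) / (j − i). Reading off the sorted break points: {-7, -1, 6, 8}.
Verification: at each break x_0, at least two indices attain the minimum of min_i(a_i + i · x_0).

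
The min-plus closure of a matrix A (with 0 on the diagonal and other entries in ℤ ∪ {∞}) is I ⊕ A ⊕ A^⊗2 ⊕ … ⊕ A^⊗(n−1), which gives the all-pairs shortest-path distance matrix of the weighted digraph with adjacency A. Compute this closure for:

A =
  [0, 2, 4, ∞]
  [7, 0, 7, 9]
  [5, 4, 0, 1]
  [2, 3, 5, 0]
Closure =
  [0, 2, 4, 5]
  [7, 0, 7, 8]
  [3, 4, 0, 1]
  [2, 3, 5, 0]

This is the Floyd-Warshall all-pairs shortest-path computation. For each intermediate vertex k = 0, 1, …, 3, update dist[i][j] ← min(dist[i][j], dist[i][k] + dist[k][j]). The final matrix gives, for each (i, j), the minimum total weight of any directed path from i to j (possibly empty when i = j).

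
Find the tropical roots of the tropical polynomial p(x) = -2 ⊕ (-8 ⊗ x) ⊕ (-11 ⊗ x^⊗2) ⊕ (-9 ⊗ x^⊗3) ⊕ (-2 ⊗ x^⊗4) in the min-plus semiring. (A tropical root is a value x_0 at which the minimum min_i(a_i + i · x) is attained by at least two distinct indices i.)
Roots: {-7, -2, 3, 6}

Each tropical root is a break point of the lower envelope of the lines y = a_i + i · x (there are 5 lines, with slopes 0, 1, ..., 4). Only the lines that attain the minimum somewhere contribute to roots; other lines are dominated. Here the surviving (envelope) indices are i = 4, i = 3, i = 2, i = 1, i = 0.
Intersections between consecutive envelope lines give the roots: for adjacent envelope indices i < j the intersection is x = (a_i − a_j) / (j − i). Reading off the sorted break points: {-7, -2, 3, 6}.
Verification: at each break x_0, at least two indices attain the minimum of min_i(a_i + i · x_0).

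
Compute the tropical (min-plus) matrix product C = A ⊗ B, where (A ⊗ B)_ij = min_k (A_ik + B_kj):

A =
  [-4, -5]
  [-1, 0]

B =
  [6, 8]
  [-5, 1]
A ⊗ B =
  [-10, -4]
  [-5, 1]

Apply the min-plus product entry-by-entry:
  C[0][0] = min over k of (A[0][0] + B[0][0] = -4 + 6 = 2, A[0][1] + B[1][0] = -5 + -5 = -10) = -10 (attained at k = 1)
  C[0][1] = min over k of (A[0][0] + B[0][1] = -4 + 8 = 4, A[0][1] + B[1][1] = -5 + 1 = -4) = -4 (attained at k = 1)
  C[1][0] = min over k of (A[1][0] + B[0][0] = -1 + 6 = 5, A[1][1] + B[1][0] = 0 + -5 = -5) = -5 (attained at k = 1)
  C[1][1] = min over k of (A[1][0] + B[0][1] = -1 + 8 = 7, A[1][1] + B[1][1] = 0 + 1 = 1) = 1 (attained at k = 1)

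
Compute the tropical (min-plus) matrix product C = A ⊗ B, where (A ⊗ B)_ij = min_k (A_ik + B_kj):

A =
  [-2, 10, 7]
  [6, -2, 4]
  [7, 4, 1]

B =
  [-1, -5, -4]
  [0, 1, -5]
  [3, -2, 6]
A ⊗ B =
  [-3, -7, -6]
  [-2, -1, -7]
  [4, -1, -1]

Apply the min-plus product entry-by-entry:
  C[0][0] = min over k of (A[0][0] + B[0][0] = -2 + -1 = -3, A[0][1] + B[1][0] = 10 + 0 = 10, A[0][2] + B[2][0] = 7 + 3 = 10) = -3 (attained at k = 0)
  C[0][1] = min over k of (A[0][0] + B[0][1] = -2 + -5 = -7, A[0][1] + B[1][1] = 10 + 1 = 11, A[0][2] + B[2][1] = 7 + -2 = 5) = -7 (attained at k = 0)
  C[0][2] = min over k of (A[0][0] + B[0][2] = -2 + -4 = -6, A[0][1] + B[1][2] = 10 + -5 = 5, A[0][2] + B[2][2] = 7 + 6 = 13) = -6 (attained at k = 0)
  C[1][0] = min over k of (A[1][0] + B[0][0] = 6 + -1 = 5, A[1][1] + B[1][0] = -2 + 0 = -2, A[1][2] + B[2][0] = 4 + 3 = 7) = -2 (attained at k = 1)
  C[1][1] = min over k of (A[1][0] + B[0][1] = 6 + -5 = 1, A[1][1] + B[1][1] = -2 + 1 = -1, A[1][2] + B[2][1] = 4 + -2 = 2) = -1 (attained at k = 1)
  C[1][2] = min over k of (A[1][0] + B[0][2] = 6 + -4 = 2, A[1][1] + B[1][2] = -2 + -5 = -7, A[1][2] + B[2][2] = 4 + 6 = 10) = -7 (attained at k = 1)
  C[2][0] = min over k of (A[2][0] + B[0][0] = 7 + -1 = 6, A[2][1] + B[1][0] = 4 + 0 = 4, A[2][2] + B[2][0] = 1 + 3 = 4) = 4 (attained at k = 1)
  C[2][1] = min over k of (A[2][0] + B[0][1] = 7 + -5 = 2, A[2][1] + B[1][1] = 4 + 1 = 5, A[2][2] + B[2][1] = 1 + -2 = -1) = -1 (attained at k = 2)
  C[2][2] = min over k of (A[2][0] + B[0][2] = 7 + -4 = 3, A[2][1] + B[1][2] = 4 + -5 = -1, A[2][2] + B[2][2] = 1 + 6 = 7) = -1 (attained at k = 1)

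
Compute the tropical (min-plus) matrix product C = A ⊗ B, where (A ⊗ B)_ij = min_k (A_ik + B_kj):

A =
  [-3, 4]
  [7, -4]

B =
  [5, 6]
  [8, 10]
A ⊗ B =
  [2, 3]
  [4, 6]

Apply the min-plus product entry-by-entry:
  C[0][0] = min over k of (A[0][0] + B[0][0] = -3 + 5 = 2, A[0][1] + B[1][0] = 4 + 8 = 12) = 2 (attained at k = 0)
  C[0][1] = min over k of (A[0][0] + B[0][1] = -3 + 6 = 3, A[0][1] + B[1][1] = 4 + 10 = 14) = 3 (attained at k = 0)
  C[1][0] = min over k of (A[1][0] + B[0][0] = 7 + 5 = 12, A[1][1] + B[1][0] = -4 + 8 = 4) = 4 (attained at k = 1)
  C[1][1] = min over k of (A[1][0] + B[0][1] = 7 + 6 = 13, A[1][1] + B[1][1] = -4 + 10 = 6) = 6 (attained at k = 1)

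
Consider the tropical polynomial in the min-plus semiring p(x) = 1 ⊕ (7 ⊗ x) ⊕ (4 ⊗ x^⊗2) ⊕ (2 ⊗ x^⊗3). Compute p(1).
p(1) = 1

A tropical monomial a ⊗ x^⊗i evaluates to a + i · x. Evaluating each term at x = 1:
  Term 0 contributes 1 + 0 · 1 = 1
  Term 1 contributes 7 + 1 · 1 = 8
  Term 2 contributes 4 + 2 · 1 = 6
  Term 3 contributes 2 + 3 · 1 = 5
p(1) = ⊕ of these = min[1, 8, 6, 5] = 1.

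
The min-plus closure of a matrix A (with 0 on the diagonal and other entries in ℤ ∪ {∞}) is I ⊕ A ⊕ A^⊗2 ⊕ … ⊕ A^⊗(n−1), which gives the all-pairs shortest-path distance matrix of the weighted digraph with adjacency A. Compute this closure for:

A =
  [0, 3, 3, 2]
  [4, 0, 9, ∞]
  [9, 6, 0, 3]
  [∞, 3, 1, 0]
Closure =
  [0, 3, 3, 2]
  [4, 0, 7, 6]
  [9, 6, 0, 3]
  [7, 3, 1, 0]

This is the Floyd-Warshall all-pairs shortest-path computation. For each intermediate vertex k = 0, 1, …, 3, update dist[i][j] ← min(dist[i][j], dist[i][k] + dist[k][j]). The final matrix gives, for each (i, j), the minimum total weight of any directed path from i to j (possibly empty when i = j).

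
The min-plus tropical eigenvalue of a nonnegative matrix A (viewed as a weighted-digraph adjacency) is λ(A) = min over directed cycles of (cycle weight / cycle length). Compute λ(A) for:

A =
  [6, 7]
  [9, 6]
λ(A) = 6

Enumerate directed cycles and compute their means (weight / length). Sample:
  cycle 0 → 0: weight = 6, length = 1, mean = 6/1 ≈ 6.000
  cycle 1 → 1: weight = 6, length = 1, mean = 6/1 ≈ 6.000
  cycle 0 → 1 → 0: weight = 16, length = 2, mean = 16/2 ≈ 8.000
  cycle 1 → 0 → 1: weight = 16, length = 2, mean = 16/2 ≈ 8.000
Minimum mean = 6.000, attained e.g. along the cycle 0 → 0 with weight 6 and length 1. So λ(A) = 6/1 = 6.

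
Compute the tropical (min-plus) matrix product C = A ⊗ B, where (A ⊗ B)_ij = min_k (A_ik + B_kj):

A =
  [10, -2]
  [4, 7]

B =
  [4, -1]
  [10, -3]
A ⊗ B =
  [8, -5]
  [8, 3]

Apply the min-plus product entry-by-entry:
  C[0][0] = min over k of (A[0][0] + B[0][0] = 10 + 4 = 14, A[0][1] + B[1][0] = -2 + 10 = 8) = 8 (attained at k = 1)
  C[0][1] = min over k of (A[0][0] + B[0][1] = 10 + -1 = 9, A[0][1] + B[1][1] = -2 + -3 = -5) = -5 (attained at k = 1)
  C[1][0] = min over k of (A[1][0] + B[0][0] = 4 + 4 = 8, A[1][1] + B[1][0] = 7 + 10 = 17) = 8 (attained at k = 0)
  C[1][1] = min over k of (A[1][0] + B[0][1] = 4 + -1 = 3, A[1][1] + B[1][1] = 7 + -3 = 4) = 3 (attained at k = 0)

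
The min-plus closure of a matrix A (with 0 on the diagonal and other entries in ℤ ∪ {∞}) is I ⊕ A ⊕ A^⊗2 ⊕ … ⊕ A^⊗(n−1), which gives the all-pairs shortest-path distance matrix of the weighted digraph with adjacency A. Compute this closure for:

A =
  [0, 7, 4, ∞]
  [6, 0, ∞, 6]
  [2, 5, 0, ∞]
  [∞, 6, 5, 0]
Closure =
  [0, 7, 4, 13]
  [6, 0, 10, 6]
  [2, 5, 0, 11]
  [7, 6, 5, 0]

This is the Floyd-Warshall all-pairs shortest-path computation. For each intermediate vertex k = 0, 1, …, 3, update dist[i][j] ← min(dist[i][j], dist[i][k] + dist[k][j]). The final matrix gives, for each (i, j), the minimum total weight of any directed path from i to j (possibly empty when i = j).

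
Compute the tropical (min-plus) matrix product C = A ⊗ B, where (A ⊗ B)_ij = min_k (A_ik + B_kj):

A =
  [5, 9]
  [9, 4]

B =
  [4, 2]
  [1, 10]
A ⊗ B =
  [9, 7]
  [5, 11]

Apply the min-plus product entry-by-entry:
  C[0][0] = min over k of (A[0][0] + B[0][0] = 5 + 4 = 9, A[0][1] + B[1][0] = 9 + 1 = 10) = 9 (attained at k = 0)
  C[0][1] = min over k of (A[0][0] + B[0][1] = 5 + 2 = 7, A[0][1] + B[1][1] = 9 + 10 = 19) = 7 (attained at k = 0)
  C[1][0] = min over k of (A[1][0] + B[0][0] = 9 + 4 = 13, A[1][1] + B[1][0] = 4 + 1 = 5) = 5 (attained at k = 1)
  C[1][1] = min over k of (A[1][0] + B[0][1] = 9 + 2 = 11, A[1][1] + B[1][1] = 4 + 10 = 14) = 11 (attained at k = 0)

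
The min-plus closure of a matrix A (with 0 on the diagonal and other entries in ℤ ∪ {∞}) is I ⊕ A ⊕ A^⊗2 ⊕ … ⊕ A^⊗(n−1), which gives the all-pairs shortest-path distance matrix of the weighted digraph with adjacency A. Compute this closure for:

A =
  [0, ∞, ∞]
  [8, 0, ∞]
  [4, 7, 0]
Closure =
  [0, ∞, ∞]
  [8, 0, ∞]
  [4, 7, 0]

This is the Floyd-Warshall all-pairs shortest-path computation. For each intermediate vertex k = 0, 1, …, 2, update dist[i][j] ← min(dist[i][j], dist[i][k] + dist[k][j]). The final matrix gives, for each (i, j), the minimum total weight of any directed path from i to j (possibly empty when i = j).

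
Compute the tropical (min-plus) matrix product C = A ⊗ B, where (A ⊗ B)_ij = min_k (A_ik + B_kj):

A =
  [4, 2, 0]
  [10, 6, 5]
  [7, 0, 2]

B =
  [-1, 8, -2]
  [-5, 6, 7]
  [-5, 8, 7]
A ⊗ B =
  [-5, 8, 2]
  [0, 12, 8]
  [-5, 6, 5]

Apply the min-plus product entry-by-entry:
  C[0][0] = min over k of (A[0][0] + B[0][0] = 4 + -1 = 3, A[0][1] + B[1][0] = 2 + -5 = -3, A[0][2] + B[2][0] = 0 + -5 = -5) = -5 (attained at k = 2)
  C[0][1] = min over k of (A[0][0] + B[0][1] = 4 + 8 = 12, A[0][1] + B[1][1] = 2 + 6 = 8, A[0][2] + B[2][1] = 0 + 8 = 8) = 8 (attained at k = 1)
  C[0][2] = min over k of (A[0][0] + B[0][2] = 4 + -2 = 2, A[0][1] + B[1][2] = 2 + 7 = 9, A[0][2] + B[2][2] = 0 + 7 = 7) = 2 (attained at k = 0)
  C[1][0] = min over k of (A[1][0] + B[0][0] = 10 + -1 = 9, A[1][1] + B[1][0] = 6 + -5 = 1, A[1][2] + B[2][0] = 5 + -5 = 0) = 0 (attained at k = 2)
  C[1][1] = min over k of (A[1][0] + B[0][1] = 10 + 8 = 18, A[1][1] + B[1][1] = 6 + 6 = 12, A[1][2] + B[2][1] = 5 + 8 = 13) = 12 (attained at k = 1)
  C[1][2] = min over k of (A[1][0] + B[0][2] = 10 + -2 = 8, A[1][1] + B[1][2] = 6 + 7 = 13, A[1][2] + B[2][2] = 5 + 7 = 12) = 8 (attained at k = 0)
  C[2][0] = min over k of (A[2][0] + B[0][0] = 7 + -1 = 6, A[2][1] + B[1][0] = 0 + -5 = -5, A[2][2] + B[2][0] = 2 + -5 = -3) = -5 (attained at k = 1)
  C[2][1] = min over k of (A[2][0] + B[0][1] = 7 + 8 = 15, A[2][1] + B[1][1] = 0 + 6 = 6, A[2][2] + B[2][1] = 2 + 8 = 10) = 6 (attained at k = 1)
  C[2][2] = min over k of (A[2][0] + B[0][2] = 7 + -2 = 5, A[2][1] + B[1][2] = 0 + 7 = 7, A[2][2] + B[2][2] = 2 + 7 = 9) = 5 (attained at k = 0)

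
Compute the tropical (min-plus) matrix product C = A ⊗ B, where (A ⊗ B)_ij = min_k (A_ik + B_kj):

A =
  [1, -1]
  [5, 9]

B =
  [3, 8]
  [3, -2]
A ⊗ B =
  [2, -3]
  [8, 7]

Apply the min-plus product entry-by-entry:
  C[0][0] = min over k of (A[0][0] + B[0][0] = 1 + 3 = 4, A[0][1] + B[1][0] = -1 + 3 = 2) = 2 (attained at k = 1)
  C[0][1] = min over k of (A[0][0] + B[0][1] = 1 + 8 = 9, A[0][1] + B[1][1] = -1 + -2 = -3) = -3 (attained at k = 1)
  C[1][0] = min over k of (A[1][0] + B[0][0] = 5 + 3 = 8, A[1][1] + B[1][0] = 9 + 3 = 12) = 8 (attained at k = 0)
  C[1][1] = min over k of (A[1][0] + B[0][1] = 5 + 8 = 13, A[1][1] + B[1][1] = 9 + -2 = 7) = 7 (attained at k = 1)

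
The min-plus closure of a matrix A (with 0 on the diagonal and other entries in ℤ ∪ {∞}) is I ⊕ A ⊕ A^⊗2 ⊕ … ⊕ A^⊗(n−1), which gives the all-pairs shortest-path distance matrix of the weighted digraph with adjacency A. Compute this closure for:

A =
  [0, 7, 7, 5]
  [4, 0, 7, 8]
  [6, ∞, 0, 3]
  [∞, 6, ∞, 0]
Closure =
  [0, 7, 7, 5]
  [4, 0, 7, 8]
  [6, 9, 0, 3]
  [10, 6, 13, 0]

This is the Floyd-Warshall all-pairs shortest-path computation. For each intermediate vertex k = 0, 1, …, 3, update dist[i][j] ← min(dist[i][j], dist[i][k] + dist[k][j]). The final matrix gives, for each (i, j), the minimum total weight of any directed path from i to j (possibly empty when i = j).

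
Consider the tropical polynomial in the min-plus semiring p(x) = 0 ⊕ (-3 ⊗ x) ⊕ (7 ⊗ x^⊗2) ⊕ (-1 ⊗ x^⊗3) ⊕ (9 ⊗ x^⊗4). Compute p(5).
p(5) = 0

A tropical monomial a ⊗ x^⊗i evaluates to a + i · x. Evaluating each term at x = 5:
  Term 0 contributes 0 + 0 · 5 = 0
  Term 1 contributes -3 + 1 · 5 = 2
  Term 2 contributes 7 + 2 · 5 = 17
  Term 3 contributes -1 + 3 · 5 = 14
  Term 4 contributes 9 + 4 · 5 = 29
p(5) = ⊕ of these = min[0, 2, 17, 14, 29] = 0.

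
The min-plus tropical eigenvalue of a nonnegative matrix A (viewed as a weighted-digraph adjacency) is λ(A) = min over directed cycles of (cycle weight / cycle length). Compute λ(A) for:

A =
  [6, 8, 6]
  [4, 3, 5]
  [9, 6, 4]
λ(A) = 3

Enumerate directed cycles and compute their means (weight / length). Sample:
  cycle 0 → 0: weight = 6, length = 1, mean = 6/1 ≈ 6.000
  cycle 1 → 1: weight = 3, length = 1, mean = 3/1 ≈ 3.000
  cycle 2 → 2: weight = 4, length = 1, mean = 4/1 ≈ 4.000
  cycle 0 → 1 → 0: weight = 12, length = 2, mean = 12/2 ≈ 6.000
  cycle 0 → 2 → 0: weight = 15, length = 2, mean = 15/2 ≈ 7.500
  cycle 1 → 0 → 1: weight = 12, length = 2, mean = 12/2 ≈ 6.000
Minimum mean = 3.000, attained e.g. along the cycle 1 → 1 with weight 3 and length 1. So λ(A) = 3/1 = 3.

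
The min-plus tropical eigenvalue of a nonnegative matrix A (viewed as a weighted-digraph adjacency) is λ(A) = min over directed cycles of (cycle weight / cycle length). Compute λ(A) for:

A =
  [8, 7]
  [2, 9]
λ(A) = 9/2

Enumerate directed cycles and compute their means (weight / length). Sample:
  cycle 0 → 0: weight = 8, length = 1, mean = 8/1 ≈ 8.000
  cycle 1 → 1: weight = 9, length = 1, mean = 9/1 ≈ 9.000
  cycle 0 → 1 → 0: weight = 9, length = 2, mean = 9/2 ≈ 4.500
  cycle 1 → 0 → 1: weight = 9, length = 2, mean = 9/2 ≈ 4.500
Minimum mean = 4.500, attained e.g. along the cycle 0 → 1 → 0 with weight 9 and length 2. So λ(A) = 9/2 = 9/2.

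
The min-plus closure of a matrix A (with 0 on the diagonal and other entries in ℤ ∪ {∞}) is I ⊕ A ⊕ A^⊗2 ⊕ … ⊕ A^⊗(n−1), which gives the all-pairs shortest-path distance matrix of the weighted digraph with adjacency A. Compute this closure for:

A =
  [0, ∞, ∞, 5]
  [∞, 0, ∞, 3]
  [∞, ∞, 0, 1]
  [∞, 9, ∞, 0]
Closure =
  [0, 14, ∞, 5]
  [∞, 0, ∞, 3]
  [∞, 10, 0, 1]
  [∞, 9, ∞, 0]

This is the Floyd-Warshall all-pairs shortest-path computation. For each intermediate vertex k = 0, 1, …, 3, update dist[i][j] ← min(dist[i][j], dist[i][k] + dist[k][j]). The final matrix gives, for each (i, j), the minimum total weight of any directed path from i to j (possibly empty when i = j).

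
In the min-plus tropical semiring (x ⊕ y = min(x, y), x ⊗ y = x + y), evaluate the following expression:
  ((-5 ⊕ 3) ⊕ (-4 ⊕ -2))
((-5 ⊕ 3) ⊕ (-4 ⊕ -2)) = -5

Expand innermost to outermost. Recall ⊕ takes the minimum of its arguments and ⊗ takes their sum. Working out the expression ((-5 ⊕ 3) ⊕ (-4 ⊕ -2)) gives -5.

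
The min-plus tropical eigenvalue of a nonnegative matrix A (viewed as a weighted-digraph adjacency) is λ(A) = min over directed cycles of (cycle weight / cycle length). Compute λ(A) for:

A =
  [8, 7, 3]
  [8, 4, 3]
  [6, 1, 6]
λ(A) = 2

Enumerate directed cycles and compute their means (weight / length). Sample:
  cycle 0 → 0: weight = 8, length = 1, mean = 8/1 ≈ 8.000
  cycle 1 → 1: weight = 4, length = 1, mean = 4/1 ≈ 4.000
  cycle 2 → 2: weight = 6, length = 1, mean = 6/1 ≈ 6.000
  cycle 0 → 1 → 0: weight = 15, length = 2, mean = 15/2 ≈ 7.500
  cycle 0 → 2 → 0: weight = 9, length = 2, mean = 9/2 ≈ 4.500
  cycle 1 → 0 → 1: weight = 15, length = 2, mean = 15/2 ≈ 7.500
Minimum mean = 2.000, attained e.g. along the cycle 1 → 2 → 1 with weight 4 and length 2. So λ(A) = 4/2 = 2.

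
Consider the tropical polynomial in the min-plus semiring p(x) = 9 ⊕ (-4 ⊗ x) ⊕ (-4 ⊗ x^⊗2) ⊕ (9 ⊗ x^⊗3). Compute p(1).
p(1) = -3

A tropical monomial a ⊗ x^⊗i evaluates to a + i · x. Evaluating each term at x = 1:
  Term 0 contributes 9 + 0 · 1 = 9
  Term 1 contributes -4 + 1 · 1 = -3
  Term 2 contributes -4 + 2 · 1 = -2
  Term 3 contributes 9 + 3 · 1 = 12
p(1) = ⊕ of these = min[9, -3, -2, 12] = -3.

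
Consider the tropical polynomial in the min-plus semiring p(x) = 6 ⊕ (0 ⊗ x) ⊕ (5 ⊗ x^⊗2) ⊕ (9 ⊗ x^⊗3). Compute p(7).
p(7) = 6

A tropical monomial a ⊗ x^⊗i evaluates to a + i · x. Evaluating each term at x = 7:
  Term 0 contributes 6 + 0 · 7 = 6
  Term 1 contributes 0 + 1 · 7 = 7
  Term 2 contributes 5 + 2 · 7 = 19
  Term 3 contributes 9 + 3 · 7 = 30
p(7) = ⊕ of these = min[6, 7, 19, 30] = 6.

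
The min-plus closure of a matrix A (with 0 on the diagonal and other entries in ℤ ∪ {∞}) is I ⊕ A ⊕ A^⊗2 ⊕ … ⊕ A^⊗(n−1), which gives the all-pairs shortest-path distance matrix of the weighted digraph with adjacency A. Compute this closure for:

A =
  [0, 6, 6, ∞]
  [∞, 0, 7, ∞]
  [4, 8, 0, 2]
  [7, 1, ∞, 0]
Closure =
  [0, 6, 6, 8]
  [11, 0, 7, 9]
  [4, 3, 0, 2]
  [7, 1, 8, 0]

This is the Floyd-Warshall all-pairs shortest-path computation. For each intermediate vertex k = 0, 1, …, 3, update dist[i][j] ← min(dist[i][j], dist[i][k] + dist[k][j]). The final matrix gives, for each (i, j), the minimum total weight of any directed path from i to j (possibly empty when i = j).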